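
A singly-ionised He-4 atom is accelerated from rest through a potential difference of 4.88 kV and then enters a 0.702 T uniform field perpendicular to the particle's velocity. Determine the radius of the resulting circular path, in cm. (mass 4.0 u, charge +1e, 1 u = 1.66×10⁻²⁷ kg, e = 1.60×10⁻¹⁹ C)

The kinetic energy gained is K = qV = (1×1.60×10^-19)(4880) = 7.81×10^-16 J.
v = √(2K/m) = 4.85×10^5 m/s.
r = mv/(qB) = (6.64×10^-27)(4.85×10^5) / [(1×1.60×10^-19)(0.702)] = 0.0287 m.

r ≈ 2.87 cm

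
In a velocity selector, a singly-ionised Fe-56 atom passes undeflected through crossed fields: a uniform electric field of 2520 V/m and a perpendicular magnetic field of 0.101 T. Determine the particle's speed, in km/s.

v ≈ 25.0 km/s

For zero net force, qE = qvB, so v = E/B.
v = (2520) / (0.101) = 2.50×10^4 m/s.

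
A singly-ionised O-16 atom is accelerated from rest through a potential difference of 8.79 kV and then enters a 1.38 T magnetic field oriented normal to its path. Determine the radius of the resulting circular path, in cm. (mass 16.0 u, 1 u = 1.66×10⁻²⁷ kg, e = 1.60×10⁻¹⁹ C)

r ≈ 3.91 cm

The kinetic energy gained is K = qV = (1×1.60×10^-19)(8790) = 1.41×10^-15 J.
v = √(2K/m) = 3.25×10^5 m/s.
r = mv/(qB) = (2.66×10^-26)(3.25×10^5) / [(1×1.60×10^-19)(1.38)] = 0.0391 m.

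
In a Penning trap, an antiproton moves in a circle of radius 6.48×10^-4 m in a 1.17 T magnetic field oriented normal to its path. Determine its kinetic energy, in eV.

v = qBr/m = (1×1.60×10^-19)(1.17)(6.48×10^-4) / (1.67×10^-27) = 7.26×10^4 m/s.
K = ½mv² = 0.5·(1.67×10^-27)·(7.26×10^4)² = 4.41×10^-18 J = 27.5 eV.

K ≈ 27.5 eV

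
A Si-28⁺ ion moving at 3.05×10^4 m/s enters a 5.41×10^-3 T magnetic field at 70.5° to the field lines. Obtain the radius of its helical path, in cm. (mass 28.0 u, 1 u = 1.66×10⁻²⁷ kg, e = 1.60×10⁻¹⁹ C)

Only the perpendicular component v⊥ = v sin70.5° = 2.88×10^4 m/s is bent by the field.
r = m v⊥ /(qB) = (4.65×10^-26)(2.88×10^4) / [(1×1.60×10^-19)(5.41×10^-3)] = 1.54 m.

r ≈ 154 cm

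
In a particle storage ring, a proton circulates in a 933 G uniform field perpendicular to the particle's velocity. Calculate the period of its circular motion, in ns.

The cyclotron period is independent of speed: T = 2πm/(qB).
T = 2π(1.67×10^-27) / [(1×1.60×10^-19)(0.0933)] = 7.03×10^-7 s.

T ≈ 703 ns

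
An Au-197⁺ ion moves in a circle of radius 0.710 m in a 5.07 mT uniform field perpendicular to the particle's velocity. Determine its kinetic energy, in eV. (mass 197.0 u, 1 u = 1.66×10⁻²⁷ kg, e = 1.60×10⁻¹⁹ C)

v = qBr/m = (1×1.60×10^-19)(5.07×10^-3)(0.710) / (3.27×10^-25) = 1760 m/s.
K = ½mv² = 0.5·(3.27×10^-25)·(1760)² = 5.07×10^-19 J = 3.17 eV.

K ≈ 3.17 eV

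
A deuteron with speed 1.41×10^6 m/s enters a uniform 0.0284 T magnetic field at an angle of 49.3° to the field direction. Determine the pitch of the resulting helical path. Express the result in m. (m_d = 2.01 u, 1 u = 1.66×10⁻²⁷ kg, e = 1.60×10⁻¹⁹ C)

pitch ≈ 4.24 m

The velocity component along B is v∥ = v cos49.3° = 9.19×10^5 m/s.
The cyclotron period T = 2πm/(qB) = 4.61×10^-6 s is set by m, q, B alone.
Pitch = v∥·T = (9.19×10^5)(4.61×10^-6) = 4.24 m.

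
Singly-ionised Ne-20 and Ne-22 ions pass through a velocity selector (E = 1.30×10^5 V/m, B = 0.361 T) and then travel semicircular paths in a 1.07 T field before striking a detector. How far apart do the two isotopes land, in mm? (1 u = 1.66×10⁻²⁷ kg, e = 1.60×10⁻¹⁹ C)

Both emerge at v = E/B₁ = 3.60×10^5 m/s.
r = mv/(qB₂), so r₁ = 0.06983 m and r₂ = 0.07682 m, giving Δr = 6.98×10^-3 m.
After a semicircle each ion lands a diameter 2r from the entry slit, so the separation is 2Δr = 0.0140 m.

Δd ≈ 14.0 mm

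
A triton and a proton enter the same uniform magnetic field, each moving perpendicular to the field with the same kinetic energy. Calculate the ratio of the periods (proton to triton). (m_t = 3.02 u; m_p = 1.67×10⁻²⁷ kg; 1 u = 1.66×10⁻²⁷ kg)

T = 2πm/(qB) is independent of speed, so T₂/T₁ = (m₂/q₂)/(m₁/q₁).
T_{proton}/T_{triton} = (1.67×10^-27/1e) / (5.01×10^-27/1e) = 0.333.

ratio ≈ 0.333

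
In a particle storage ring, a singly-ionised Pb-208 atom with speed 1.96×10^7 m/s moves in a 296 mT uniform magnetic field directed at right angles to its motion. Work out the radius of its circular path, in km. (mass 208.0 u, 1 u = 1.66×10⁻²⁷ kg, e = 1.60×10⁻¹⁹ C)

The magnetic force provides the centripetal force: qvB = mv²/r, so r = mv/(qB).
r = (3.45×10^-25 kg)(1.96×10^7 m/s) / [(1×1.60×10^-19 C)(0.296 T)] = 143 m.

r ≈ 0.143 km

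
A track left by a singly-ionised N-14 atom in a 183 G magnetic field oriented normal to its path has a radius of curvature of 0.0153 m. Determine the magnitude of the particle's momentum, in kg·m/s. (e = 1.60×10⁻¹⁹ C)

p ≈ 4.48×10^-23 kg·m/s

Since qvB = mv²/r, the momentum p = mv = qBr.
p = (1×1.60×10^-19)(0.0183)(0.0153) = 4.48×10^-23 kg·m/s.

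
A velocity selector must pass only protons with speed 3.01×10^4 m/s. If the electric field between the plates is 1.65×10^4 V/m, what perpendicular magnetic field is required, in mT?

qE = qvB ⇒ B = E/v = (1.65×10^4) / (3.01×10^4) = 0.548 T.

B ≈ 548 mT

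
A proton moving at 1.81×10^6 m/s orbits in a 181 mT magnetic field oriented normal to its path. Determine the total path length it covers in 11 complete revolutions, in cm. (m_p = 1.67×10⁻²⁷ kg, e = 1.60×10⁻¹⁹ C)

L ≈ 721 cm

r = mv/(qB) = 0.104 m, so one revolution covers 2πr = 0.656 m.
In 11 revolutions: L = 11·2πr = 7.21 m.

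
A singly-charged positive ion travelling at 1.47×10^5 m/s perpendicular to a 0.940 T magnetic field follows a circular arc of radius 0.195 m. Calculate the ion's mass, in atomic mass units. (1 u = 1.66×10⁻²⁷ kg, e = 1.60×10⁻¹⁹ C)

m ≈ 120 u

qvB = mv²/r ⇒ m = qBr/v.
m = (1×1.60×10^-19)(0.940)(0.195) / (1.47×10^5) = 2.00×10^-25 kg = 120 u.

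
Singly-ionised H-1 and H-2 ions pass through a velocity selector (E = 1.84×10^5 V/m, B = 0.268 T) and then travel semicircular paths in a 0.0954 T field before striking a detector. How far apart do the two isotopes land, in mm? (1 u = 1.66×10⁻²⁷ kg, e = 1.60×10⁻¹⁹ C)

Δd ≈ 149 mm

Both emerge at v = E/B₁ = 6.87×10^5 m/s.
r = mv/(qB₂), so r₁ = 0.07467 m and r₂ = 0.1493 m, giving Δr = 0.0747 m.
After a semicircle each ion lands a diameter 2r from the entry slit, so the separation is 2Δr = 0.149 m.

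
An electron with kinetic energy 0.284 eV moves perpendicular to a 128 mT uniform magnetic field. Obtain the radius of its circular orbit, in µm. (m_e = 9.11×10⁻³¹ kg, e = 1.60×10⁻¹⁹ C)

Convert the energy: K = 0.284 eV = 4.54×10^-20 J.
v = √(2K/m) = √(2·4.54×10^-20/9.11×10^-31) = 3.16×10^5 m/s.
r = mv/(qB) = (9.11×10^-31)(3.16×10^5) / [(1×1.60×10^-19)(0.128)] = 1.40×10^-5 m.

r ≈ 14.0 µm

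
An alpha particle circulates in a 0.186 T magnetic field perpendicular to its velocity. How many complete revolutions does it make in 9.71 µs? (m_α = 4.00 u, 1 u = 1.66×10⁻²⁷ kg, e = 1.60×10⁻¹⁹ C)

N = 13

T = 2πm/(qB) = 2π(6.64×10^-27) / [(2×1.60×10^-19)(0.186)] = 7.0095×10^-7 s.
N = t/T = 9.71×10^-6 / 7.0095×10^-7 ≈ 13.85, so 13 complete revolutions.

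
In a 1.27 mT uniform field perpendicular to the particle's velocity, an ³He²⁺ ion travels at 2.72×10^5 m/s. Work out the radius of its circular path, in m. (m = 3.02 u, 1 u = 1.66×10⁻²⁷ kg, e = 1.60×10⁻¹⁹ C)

The magnetic force provides the centripetal force: qvB = mv²/r, so r = mv/(qB).
r = (5.01×10^-27 kg)(2.72×10^5 m/s) / [(2×1.60×10^-19 C)(1.27×10^-3 T)] = 3.36 m.

r ≈ 3.36 m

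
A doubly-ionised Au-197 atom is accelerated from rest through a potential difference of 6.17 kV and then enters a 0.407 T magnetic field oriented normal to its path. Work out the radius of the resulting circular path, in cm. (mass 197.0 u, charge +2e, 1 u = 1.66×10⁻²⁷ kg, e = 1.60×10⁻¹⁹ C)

The kinetic energy gained is K = qV = (2×1.60×10^-19)(6170) = 1.97×10^-15 J.
v = √(2K/m) = 1.10×10^5 m/s.
r = mv/(qB) = (3.27×10^-25)(1.10×10^5) / [(2×1.60×10^-19)(0.407)] = 0.276 m.

r ≈ 27.6 cm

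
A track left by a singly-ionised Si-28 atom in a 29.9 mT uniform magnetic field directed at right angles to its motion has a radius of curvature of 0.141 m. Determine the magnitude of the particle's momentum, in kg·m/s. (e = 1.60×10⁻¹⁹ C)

Since qvB = mv²/r, the momentum p = mv = qBr.
p = (1×1.60×10^-19)(0.0299)(0.141) = 6.75×10^-22 kg·m/s.

p ≈ 6.75×10^-22 kg·m/s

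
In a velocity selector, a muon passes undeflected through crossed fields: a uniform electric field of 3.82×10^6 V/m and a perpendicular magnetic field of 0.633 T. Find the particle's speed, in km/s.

For zero net force, qE = qvB, so v = E/B.
v = (3.82×10^6) / (0.633) = 6.03×10^6 m/s.

v ≈ 6030 km/s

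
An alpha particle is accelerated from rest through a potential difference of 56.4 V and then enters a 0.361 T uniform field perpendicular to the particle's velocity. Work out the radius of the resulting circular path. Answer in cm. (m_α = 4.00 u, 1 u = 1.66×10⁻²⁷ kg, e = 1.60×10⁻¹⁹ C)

r ≈ 0.424 cm

The kinetic energy gained is K = qV = (2×1.60×10^-19)(56.4) = 1.80×10^-17 J.
v = √(2K/m) = 7.37×10^4 m/s.
r = mv/(qB) = (6.64×10^-27)(7.37×10^4) / [(2×1.60×10^-19)(0.361)] = 4.24×10^-3 m.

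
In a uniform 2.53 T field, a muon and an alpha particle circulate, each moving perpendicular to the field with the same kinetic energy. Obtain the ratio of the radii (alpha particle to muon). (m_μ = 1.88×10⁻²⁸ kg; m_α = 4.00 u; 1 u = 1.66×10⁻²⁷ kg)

ratio ≈ 2.97

r = √(2mK)/(qB) ⇒ at equal K, r ∝ √m/q.
r_{alpha particle}/r_{muon} = 2.97.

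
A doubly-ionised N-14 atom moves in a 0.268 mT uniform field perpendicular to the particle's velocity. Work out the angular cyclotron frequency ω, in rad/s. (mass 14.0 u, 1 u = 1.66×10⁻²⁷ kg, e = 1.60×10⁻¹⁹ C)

ω = qB/m = (2×1.60×10^-19)(2.68×10^-4) / (2.32×10^-26) = 3690 rad/s.

ω ≈ 3690 rad/s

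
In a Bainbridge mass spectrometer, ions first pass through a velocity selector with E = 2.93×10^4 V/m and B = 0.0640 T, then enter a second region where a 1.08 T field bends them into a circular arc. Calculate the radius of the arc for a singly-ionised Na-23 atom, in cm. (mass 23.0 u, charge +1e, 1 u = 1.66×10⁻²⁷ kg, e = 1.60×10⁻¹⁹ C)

The selector passes v = E/B = 2.93×10^4/0.0640 = 4.58×10^5 m/s.
In the deflection region, r = mv/(qB₂) = (3.82×10^-26)(4.58×10^5) / [(1×1.60×10^-19)(1.08)] = 0.101 m.

r ≈ 10.1 cm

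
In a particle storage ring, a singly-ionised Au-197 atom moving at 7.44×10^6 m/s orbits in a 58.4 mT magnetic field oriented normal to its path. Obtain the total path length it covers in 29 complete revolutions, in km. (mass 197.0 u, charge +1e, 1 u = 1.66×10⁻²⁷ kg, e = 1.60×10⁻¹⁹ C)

L ≈ 47.4 km

r = mv/(qB) = 260 m, so one revolution covers 2πr = 1640 m.
In 29 revolutions: L = 29·2πr = 4.74×10^4 m.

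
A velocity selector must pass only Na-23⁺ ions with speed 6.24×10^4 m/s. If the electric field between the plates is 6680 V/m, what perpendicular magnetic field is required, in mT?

B ≈ 107 mT

qE = qvB ⇒ B = E/v = (6680) / (6.24×10^4) = 0.107 T.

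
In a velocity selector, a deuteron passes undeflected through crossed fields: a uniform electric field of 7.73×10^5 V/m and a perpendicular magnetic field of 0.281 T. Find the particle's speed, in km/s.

For zero net force, qE = qvB, so v = E/B.
v = (7.73×10^5) / (0.281) = 2.75×10^6 m/s.

v ≈ 2750 km/s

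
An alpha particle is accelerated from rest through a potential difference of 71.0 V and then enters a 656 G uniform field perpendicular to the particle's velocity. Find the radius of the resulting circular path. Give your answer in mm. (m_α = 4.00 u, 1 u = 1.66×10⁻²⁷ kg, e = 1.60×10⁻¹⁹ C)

r ≈ 26.2 mm

The kinetic energy gained is K = qV = (2×1.60×10^-19)(71.0) = 2.27×10^-17 J.
v = √(2K/m) = 8.27×10^4 m/s.
r = mv/(qB) = (6.64×10^-27)(8.27×10^4) / [(2×1.60×10^-19)(0.0656)] = 0.0262 m.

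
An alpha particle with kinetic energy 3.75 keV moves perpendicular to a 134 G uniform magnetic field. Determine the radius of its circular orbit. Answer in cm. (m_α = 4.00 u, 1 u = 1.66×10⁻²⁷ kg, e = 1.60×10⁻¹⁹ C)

r ≈ 65.8 cm

Convert the energy: K = 3.75 keV = 6.00×10^-16 J.
v = √(2K/m) = √(2·6.00×10^-16/6.64×10^-27) = 4.25×10^5 m/s.
r = mv/(qB) = (6.64×10^-27)(4.25×10^5) / [(2×1.60×10^-19)(0.0134)] = 0.658 m.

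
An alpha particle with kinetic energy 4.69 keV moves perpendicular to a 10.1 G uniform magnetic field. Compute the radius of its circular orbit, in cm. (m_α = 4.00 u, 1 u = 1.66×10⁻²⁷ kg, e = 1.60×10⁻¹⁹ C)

Convert the energy: K = 4.69 keV = 7.50×10^-16 J.
v = √(2K/m) = √(2·7.50×10^-16/6.64×10^-27) = 4.75×10^5 m/s.
r = mv/(qB) = (6.64×10^-27)(4.75×10^5) / [(2×1.60×10^-19)(1.01×10^-3)] = 9.77 m.

r ≈ 977 cm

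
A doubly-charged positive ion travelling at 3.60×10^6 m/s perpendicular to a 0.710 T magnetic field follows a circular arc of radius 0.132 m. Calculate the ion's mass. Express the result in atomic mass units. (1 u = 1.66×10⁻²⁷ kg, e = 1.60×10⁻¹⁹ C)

qvB = mv²/r ⇒ m = qBr/v.
m = (2×1.60×10^-19)(0.710)(0.132) / (3.60×10^6) = 8.33×10^-27 kg = 5.02 u.

m ≈ 5.02 u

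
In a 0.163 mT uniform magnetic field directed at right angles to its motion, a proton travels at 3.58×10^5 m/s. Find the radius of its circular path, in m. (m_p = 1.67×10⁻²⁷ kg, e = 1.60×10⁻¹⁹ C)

The magnetic force provides the centripetal force: qvB = mv²/r, so r = mv/(qB).
r = (1.67×10^-27 kg)(3.58×10^5 m/s) / [(1×1.60×10^-19 C)(1.63×10^-4 T)] = 22.9 m.

r ≈ 22.9 m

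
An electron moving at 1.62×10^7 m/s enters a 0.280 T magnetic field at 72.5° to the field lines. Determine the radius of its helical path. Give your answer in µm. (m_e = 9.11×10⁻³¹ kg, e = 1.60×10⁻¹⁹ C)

Only the perpendicular component v⊥ = v sin72.5° = 1.55×10^7 m/s is bent by the field.
r = m v⊥ /(qB) = (9.11×10^-31)(1.55×10^7) / [(1×1.60×10^-19)(0.280)] = 3.14×10^-4 m.

r ≈ 314 µm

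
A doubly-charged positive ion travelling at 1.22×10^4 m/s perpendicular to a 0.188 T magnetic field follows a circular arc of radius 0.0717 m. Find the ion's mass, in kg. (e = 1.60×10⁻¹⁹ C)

qvB = mv²/r ⇒ m = qBr/v.
m = (2×1.60×10^-19)(0.188)(0.0717) / (1.22×10^4) = 3.54×10^-25 kg.

m ≈ 3.54×10^-25 kg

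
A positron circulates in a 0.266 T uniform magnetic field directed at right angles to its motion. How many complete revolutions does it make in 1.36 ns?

T = 2πm/(qB) = 2π(9.11×10^-31) / [(1×1.60×10^-19)(0.266)] = 1.3449×10^-10 s.
N = t/T = 1.36×10^-9 / 1.3449×10^-10 ≈ 10.11, so 10 complete revolutions.

N = 10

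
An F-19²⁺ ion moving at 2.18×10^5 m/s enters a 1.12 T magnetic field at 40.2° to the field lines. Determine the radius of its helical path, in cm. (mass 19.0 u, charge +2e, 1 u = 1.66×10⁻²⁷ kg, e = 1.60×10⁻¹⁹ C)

r ≈ 1.24 cm

Only the perpendicular component v⊥ = v sin40.2° = 1.41×10^5 m/s is bent by the field.
r = m v⊥ /(qB) = (3.15×10^-26)(1.41×10^5) / [(2×1.60×10^-19)(1.12)] = 0.0124 m.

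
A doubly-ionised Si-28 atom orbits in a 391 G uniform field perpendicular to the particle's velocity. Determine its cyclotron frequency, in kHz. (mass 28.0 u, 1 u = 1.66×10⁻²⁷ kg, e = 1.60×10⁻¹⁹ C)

f ≈ 42.8 kHz

f = qB/(2πm) = (2×1.60×10^-19)(0.0391) / [2π(4.65×10^-26)] = 4.28×10^4 Hz.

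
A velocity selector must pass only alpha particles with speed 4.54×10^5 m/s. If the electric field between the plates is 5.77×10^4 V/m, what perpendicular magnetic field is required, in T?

qE = qvB ⇒ B = E/v = (5.77×10^4) / (4.54×10^5) = 0.127 T.

B ≈ 0.127 T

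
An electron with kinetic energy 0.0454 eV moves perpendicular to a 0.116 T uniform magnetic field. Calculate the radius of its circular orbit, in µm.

r ≈ 6.20 µm

Convert the energy: K = 0.0454 eV = 7.26×10^-21 J.
v = √(2K/m) = √(2·7.26×10^-21/9.11×10^-31) = 1.26×10^5 m/s.
r = mv/(qB) = (9.11×10^-31)(1.26×10^5) / [(1×1.60×10^-19)(0.116)] = 6.20×10^-6 m.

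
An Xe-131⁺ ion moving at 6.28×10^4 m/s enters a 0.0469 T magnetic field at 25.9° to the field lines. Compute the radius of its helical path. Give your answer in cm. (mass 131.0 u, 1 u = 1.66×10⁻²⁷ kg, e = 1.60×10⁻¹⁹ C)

Only the perpendicular component v⊥ = v sin25.9° = 2.74×10^4 m/s is bent by the field.
r = m v⊥ /(qB) = (2.17×10^-25)(2.74×10^4) / [(1×1.60×10^-19)(0.0469)] = 0.795 m.

r ≈ 79.5 cm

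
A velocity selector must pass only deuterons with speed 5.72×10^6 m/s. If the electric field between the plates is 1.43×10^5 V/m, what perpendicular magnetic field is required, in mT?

B ≈ 25.0 mT

qE = qvB ⇒ B = E/v = (1.43×10^5) / (5.72×10^6) = 0.0250 T.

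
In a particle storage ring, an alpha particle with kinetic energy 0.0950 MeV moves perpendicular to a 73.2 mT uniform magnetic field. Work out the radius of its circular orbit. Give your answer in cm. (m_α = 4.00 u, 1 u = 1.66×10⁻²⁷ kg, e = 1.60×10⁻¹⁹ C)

Convert the energy: K = 0.0950 MeV = 1.52×10^-14 J.
v = √(2K/m) = √(2·1.52×10^-14/6.64×10^-27) = 2.14×10^6 m/s.
r = mv/(qB) = (6.64×10^-27)(2.14×10^6) / [(2×1.60×10^-19)(0.0732)] = 0.607 m.

r ≈ 60.7 cm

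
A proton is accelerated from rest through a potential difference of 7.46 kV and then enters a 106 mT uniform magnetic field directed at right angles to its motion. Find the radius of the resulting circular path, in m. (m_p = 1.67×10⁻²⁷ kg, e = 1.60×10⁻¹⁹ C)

The kinetic energy gained is K = qV = (1×1.60×10^-19)(7460) = 1.19×10^-15 J.
v = √(2K/m) = 1.20×10^6 m/s.
r = mv/(qB) = (1.67×10^-27)(1.20×10^6) / [(1×1.60×10^-19)(0.106)] = 0.118 m.

r ≈ 0.118 m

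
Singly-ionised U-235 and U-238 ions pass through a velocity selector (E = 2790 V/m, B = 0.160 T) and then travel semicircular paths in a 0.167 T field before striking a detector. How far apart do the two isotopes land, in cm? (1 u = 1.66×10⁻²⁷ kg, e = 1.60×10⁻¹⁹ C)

Both emerge at v = E/B₁ = 1.74×10^4 m/s.
r = mv/(qB₂), so r₁ = 0.25458 m and r₂ = 0.25783 m, giving Δr = 3.25×10^-3 m.
After a semicircle each ion lands a diameter 2r from the entry slit, so the separation is 2Δr = 6.50×10^-3 m.

Δd ≈ 0.650 cm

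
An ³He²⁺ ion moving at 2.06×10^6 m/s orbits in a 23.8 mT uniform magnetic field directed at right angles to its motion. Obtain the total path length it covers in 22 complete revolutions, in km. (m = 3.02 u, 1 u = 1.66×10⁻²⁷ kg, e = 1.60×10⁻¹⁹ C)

r = mv/(qB) = 1.36 m, so one revolution covers 2πr = 8.52 m.
In 22 revolutions: L = 22·2πr = 187 m.

L ≈ 0.187 km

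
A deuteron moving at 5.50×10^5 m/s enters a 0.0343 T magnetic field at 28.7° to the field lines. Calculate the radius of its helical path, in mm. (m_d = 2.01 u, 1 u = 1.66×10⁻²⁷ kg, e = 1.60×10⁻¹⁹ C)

Only the perpendicular component v⊥ = v sin28.7° = 2.64×10^5 m/s is bent by the field.
r = m v⊥ /(qB) = (3.34×10^-27)(2.64×10^5) / [(1×1.60×10^-19)(0.0343)] = 0.161 m.

r ≈ 161 mm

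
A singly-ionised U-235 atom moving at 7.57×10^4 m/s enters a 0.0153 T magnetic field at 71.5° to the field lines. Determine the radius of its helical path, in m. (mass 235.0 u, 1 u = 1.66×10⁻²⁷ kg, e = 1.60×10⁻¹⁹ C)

r ≈ 11.4 m

Only the perpendicular component v⊥ = v sin71.5° = 7.18×10^4 m/s is bent by the field.
r = m v⊥ /(qB) = (3.90×10^-25)(7.18×10^4) / [(1×1.60×10^-19)(0.0153)] = 11.4 m.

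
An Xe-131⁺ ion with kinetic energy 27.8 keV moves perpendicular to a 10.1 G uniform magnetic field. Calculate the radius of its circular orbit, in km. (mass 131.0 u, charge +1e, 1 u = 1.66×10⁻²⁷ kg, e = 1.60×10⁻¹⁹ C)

Convert the energy: K = 27.8 keV = 4.45×10^-15 J.
v = √(2K/m) = √(2·4.45×10^-15/2.17×10^-25) = 2.02×10^5 m/s.
r = mv/(qB) = (2.17×10^-25)(2.02×10^5) / [(1×1.60×10^-19)(1.01×10^-3)] = 272 m.

r ≈ 0.272 km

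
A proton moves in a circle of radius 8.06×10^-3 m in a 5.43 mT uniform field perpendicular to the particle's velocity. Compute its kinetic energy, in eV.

v = qBr/m = (1×1.60×10^-19)(5.43×10^-3)(8.06×10^-3) / (1.67×10^-27) = 4190 m/s.
K = ½mv² = 0.5·(1.67×10^-27)·(4190)² = 1.47×10^-20 J = 0.0918 eV.

K ≈ 0.0918 eV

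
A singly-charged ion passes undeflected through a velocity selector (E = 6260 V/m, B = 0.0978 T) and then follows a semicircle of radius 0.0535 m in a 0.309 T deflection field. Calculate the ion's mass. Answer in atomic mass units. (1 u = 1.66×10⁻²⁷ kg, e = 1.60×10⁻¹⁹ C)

m ≈ 24.9 u

v = E/B₁ = 6.40×10^4 m/s.
From r = mv/(qB₂), m = qB₂r/v = (1×1.60×10^-19)(0.309)(0.0535) / (6.40×10^4) = 4.13×10^-26 kg.
In atomic mass units: m = 4.13×10^-26 / 1.66×10^-27 = 24.9 u.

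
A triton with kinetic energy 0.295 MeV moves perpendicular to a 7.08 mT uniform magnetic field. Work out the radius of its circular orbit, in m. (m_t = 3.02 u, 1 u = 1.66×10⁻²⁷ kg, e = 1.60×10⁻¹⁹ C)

Convert the energy: K = 0.295 MeV = 4.72×10^-14 J.
v = √(2K/m) = √(2·4.72×10^-14/5.01×10^-27) = 4.34×10^6 m/s.
r = mv/(qB) = (5.01×10^-27)(4.34×10^6) / [(1×1.60×10^-19)(7.08×10^-3)] = 19.2 m.

r ≈ 19.2 m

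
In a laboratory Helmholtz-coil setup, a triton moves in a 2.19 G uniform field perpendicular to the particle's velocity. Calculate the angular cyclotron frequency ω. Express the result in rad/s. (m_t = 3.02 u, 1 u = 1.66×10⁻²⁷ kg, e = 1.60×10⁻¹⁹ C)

ω = qB/m = (1×1.60×10^-19)(2.19×10^-4) / (5.01×10^-27) = 6990 rad/s.

ω ≈ 6990 rad/s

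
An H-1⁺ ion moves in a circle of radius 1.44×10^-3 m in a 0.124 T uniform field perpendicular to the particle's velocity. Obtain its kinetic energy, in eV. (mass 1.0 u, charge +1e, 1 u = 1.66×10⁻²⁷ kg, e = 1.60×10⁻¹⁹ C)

K ≈ 1.54 eV

v = qBr/m = (1×1.60×10^-19)(0.124)(1.44×10^-3) / (1.66×10^-27) = 1.72×10^4 m/s.
K = ½mv² = 0.5·(1.66×10^-27)·(1.72×10^4)² = 2.46×10^-19 J = 1.54 eV.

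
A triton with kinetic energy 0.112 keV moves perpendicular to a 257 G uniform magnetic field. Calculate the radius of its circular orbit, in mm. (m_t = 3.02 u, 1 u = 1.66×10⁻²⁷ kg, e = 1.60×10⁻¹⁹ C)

r ≈ 103 mm

Convert the energy: K = 0.112 keV = 1.79×10^-17 J.
v = √(2K/m) = √(2·1.79×10^-17/5.01×10^-27) = 8.46×10^4 m/s.
r = mv/(qB) = (5.01×10^-27)(8.46×10^4) / [(1×1.60×10^-19)(0.0257)] = 0.103 m.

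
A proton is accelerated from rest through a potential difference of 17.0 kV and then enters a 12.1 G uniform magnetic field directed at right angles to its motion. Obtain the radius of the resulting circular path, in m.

The kinetic energy gained is K = qV = (1×1.60×10^-19)(1.70×10^4) = 2.72×10^-15 J.
v = √(2K/m) = 1.80×10^6 m/s.
r = mv/(qB) = (1.67×10^-27)(1.80×10^6) / [(1×1.60×10^-19)(1.21×10^-3)] = 15.6 m.

r ≈ 15.6 m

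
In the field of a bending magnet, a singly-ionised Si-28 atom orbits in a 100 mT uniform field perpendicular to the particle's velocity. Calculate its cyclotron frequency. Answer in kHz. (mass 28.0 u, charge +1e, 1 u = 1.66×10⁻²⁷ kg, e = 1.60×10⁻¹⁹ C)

f ≈ 54.8 kHz

f = qB/(2πm) = (1×1.60×10^-19)(0.100) / [2π(4.65×10^-26)] = 5.48×10^4 Hz.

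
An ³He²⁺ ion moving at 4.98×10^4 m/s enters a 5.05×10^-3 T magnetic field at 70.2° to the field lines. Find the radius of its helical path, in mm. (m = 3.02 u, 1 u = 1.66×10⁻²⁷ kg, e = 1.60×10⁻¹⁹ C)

r ≈ 145 mm

Only the perpendicular component v⊥ = v sin70.2° = 4.69×10^4 m/s is bent by the field.
r = m v⊥ /(qB) = (5.01×10^-27)(4.69×10^4) / [(2×1.60×10^-19)(5.05×10^-3)] = 0.145 m.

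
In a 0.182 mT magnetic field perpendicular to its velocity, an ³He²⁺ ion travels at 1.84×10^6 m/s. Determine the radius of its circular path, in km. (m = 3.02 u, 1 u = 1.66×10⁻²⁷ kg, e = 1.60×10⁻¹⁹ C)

The magnetic force provides the centripetal force: qvB = mv²/r, so r = mv/(qB).
r = (5.01×10^-27 kg)(1.84×10^6 m/s) / [(2×1.60×10^-19 C)(1.82×10^-4 T)] = 158 m.

r ≈ 0.158 km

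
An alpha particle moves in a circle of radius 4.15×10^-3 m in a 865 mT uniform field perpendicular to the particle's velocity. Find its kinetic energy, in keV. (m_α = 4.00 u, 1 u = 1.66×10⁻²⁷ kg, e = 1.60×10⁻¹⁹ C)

v = qBr/m = (2×1.60×10^-19)(0.865)(4.15×10^-3) / (6.64×10^-27) = 1.73×10^5 m/s.
K = ½mv² = 0.5·(6.64×10^-27)·(1.73×10^5)² = 9.94×10^-17 J = 0.621 keV.

K ≈ 0.621 keV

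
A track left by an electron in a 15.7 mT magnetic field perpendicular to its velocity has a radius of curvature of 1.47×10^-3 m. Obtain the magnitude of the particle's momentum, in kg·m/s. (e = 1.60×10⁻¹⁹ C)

Since qvB = mv²/r, the momentum p = mv = qBr.
p = (1×1.60×10^-19)(0.0157)(1.47×10^-3) = 3.69×10^-24 kg·m/s.

p ≈ 3.69×10^-24 kg·m/s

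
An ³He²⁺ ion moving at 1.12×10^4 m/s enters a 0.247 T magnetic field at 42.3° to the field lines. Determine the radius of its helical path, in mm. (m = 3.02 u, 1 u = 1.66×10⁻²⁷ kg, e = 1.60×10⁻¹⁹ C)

Only the perpendicular component v⊥ = v sin42.3° = 7540 m/s is bent by the field.
r = m v⊥ /(qB) = (5.01×10^-27)(7540) / [(2×1.60×10^-19)(0.247)] = 4.78×10^-4 m.

r ≈ 0.478 mm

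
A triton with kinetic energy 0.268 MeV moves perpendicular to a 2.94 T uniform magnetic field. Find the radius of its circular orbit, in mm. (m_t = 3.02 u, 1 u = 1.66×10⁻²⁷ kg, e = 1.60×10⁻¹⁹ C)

r ≈ 44.1 mm

Convert the energy: K = 0.268 MeV = 4.29×10^-14 J.
v = √(2K/m) = √(2·4.29×10^-14/5.01×10^-27) = 4.14×10^6 m/s.
r = mv/(qB) = (5.01×10^-27)(4.14×10^6) / [(1×1.60×10^-19)(2.94)] = 0.0441 m.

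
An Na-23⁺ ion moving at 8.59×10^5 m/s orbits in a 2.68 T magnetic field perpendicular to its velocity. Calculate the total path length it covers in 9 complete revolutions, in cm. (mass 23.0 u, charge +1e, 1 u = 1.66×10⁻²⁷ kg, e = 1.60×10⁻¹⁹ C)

L ≈ 433 cm

r = mv/(qB) = 0.0765 m, so one revolution covers 2πr = 0.481 m.
In 9 revolutions: L = 9·2πr = 4.33 m.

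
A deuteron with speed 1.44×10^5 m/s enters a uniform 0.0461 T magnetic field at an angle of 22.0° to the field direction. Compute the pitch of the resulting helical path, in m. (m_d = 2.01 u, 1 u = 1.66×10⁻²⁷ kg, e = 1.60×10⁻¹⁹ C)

The velocity component along B is v∥ = v cos22.0° = 1.34×10^5 m/s.
The cyclotron period T = 2πm/(qB) = 2.84×10^-6 s is set by m, q, B alone.
Pitch = v∥·T = (1.34×10^5)(2.84×10^-6) = 0.379 m.

pitch ≈ 0.379 m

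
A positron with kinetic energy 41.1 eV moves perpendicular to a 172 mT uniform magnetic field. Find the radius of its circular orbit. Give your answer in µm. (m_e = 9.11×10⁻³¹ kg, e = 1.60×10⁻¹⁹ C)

r ≈ 126 µm

Convert the energy: K = 41.1 eV = 6.58×10^-18 J.
v = √(2K/m) = √(2·6.58×10^-18/9.11×10^-31) = 3.80×10^6 m/s.
r = mv/(qB) = (9.11×10^-31)(3.80×10^6) / [(1×1.60×10^-19)(0.172)] = 1.26×10^-4 m.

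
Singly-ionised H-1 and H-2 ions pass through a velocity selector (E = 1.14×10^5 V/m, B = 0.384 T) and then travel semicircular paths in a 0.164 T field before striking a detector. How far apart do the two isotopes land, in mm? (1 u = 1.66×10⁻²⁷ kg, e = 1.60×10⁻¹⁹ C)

Δd ≈ 37.6 mm

Both emerge at v = E/B₁ = 2.97×10^5 m/s.
r = mv/(qB₂), so r₁ = 0.0188 m and r₂ = 0.0376 m, giving Δr = 0.0188 m.
After a semicircle each ion lands a diameter 2r from the entry slit, so the separation is 2Δr = 0.0376 m.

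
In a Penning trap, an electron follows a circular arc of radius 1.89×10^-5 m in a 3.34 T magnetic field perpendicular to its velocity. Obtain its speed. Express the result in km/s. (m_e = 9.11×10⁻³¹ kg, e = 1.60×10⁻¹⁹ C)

v ≈ 11100 km/s

From qvB = mv²/r, v = qBr/m.
v = (1×1.60×10^-19)(3.34)(1.89×10^-5) / (9.11×10^-31) = 1.11×10^7 m/s.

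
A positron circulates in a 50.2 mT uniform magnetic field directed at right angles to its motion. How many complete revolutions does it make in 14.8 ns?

T = 2πm/(qB) = 2π(9.11×10^-31) / [(1×1.60×10^-19)(0.0502)] = 7.1265×10^-10 s.
N = t/T = 1.48×10^-8 / 7.1265×10^-10 ≈ 20.77, so 20 complete revolutions.

N = 20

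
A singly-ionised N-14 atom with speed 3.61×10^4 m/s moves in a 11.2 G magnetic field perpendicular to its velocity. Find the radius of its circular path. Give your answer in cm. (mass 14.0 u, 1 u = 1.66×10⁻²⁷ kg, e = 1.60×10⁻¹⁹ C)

The magnetic force provides the centripetal force: qvB = mv²/r, so r = mv/(qB).
r = (2.32×10^-26 kg)(3.61×10^4 m/s) / [(1×1.60×10^-19 C)(1.12×10^-3 T)] = 4.68 m.

r ≈ 468 cm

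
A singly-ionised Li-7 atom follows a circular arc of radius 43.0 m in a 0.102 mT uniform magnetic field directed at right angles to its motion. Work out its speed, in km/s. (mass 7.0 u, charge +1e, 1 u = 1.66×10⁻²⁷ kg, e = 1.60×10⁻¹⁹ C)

v ≈ 60.4 km/s

From qvB = mv²/r, v = qBr/m.
v = (1×1.60×10^-19)(1.02×10^-4)(43.0) / (1.16×10^-26) = 6.04×10^4 m/s.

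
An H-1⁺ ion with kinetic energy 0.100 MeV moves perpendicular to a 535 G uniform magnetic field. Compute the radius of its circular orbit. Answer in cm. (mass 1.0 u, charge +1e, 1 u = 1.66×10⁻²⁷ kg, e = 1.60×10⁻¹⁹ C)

r ≈ 85.1 cm

Convert the energy: K = 0.100 MeV = 1.60×10^-14 J.
v = √(2K/m) = √(2·1.60×10^-14/1.66×10^-27) = 4.39×10^6 m/s.
r = mv/(qB) = (1.66×10^-27)(4.39×10^6) / [(1×1.60×10^-19)(0.0535)] = 0.851 m.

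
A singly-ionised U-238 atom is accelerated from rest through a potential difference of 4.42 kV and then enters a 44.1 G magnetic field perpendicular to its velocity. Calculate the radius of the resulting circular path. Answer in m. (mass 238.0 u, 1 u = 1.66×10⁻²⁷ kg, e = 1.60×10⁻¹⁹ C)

r ≈ 33.5 m

The kinetic energy gained is K = qV = (1×1.60×10^-19)(4420) = 7.07×10^-16 J.
v = √(2K/m) = 5.98×10^4 m/s.
r = mv/(qB) = (3.95×10^-25)(5.98×10^4) / [(1×1.60×10^-19)(4.41×10^-3)] = 33.5 m.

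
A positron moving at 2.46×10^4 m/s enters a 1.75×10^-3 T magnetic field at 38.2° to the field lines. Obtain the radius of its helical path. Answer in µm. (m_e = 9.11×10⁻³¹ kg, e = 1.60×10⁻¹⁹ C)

Only the perpendicular component v⊥ = v sin38.2° = 1.52×10^4 m/s is bent by the field.
r = m v⊥ /(qB) = (9.11×10^-31)(1.52×10^4) / [(1×1.60×10^-19)(1.75×10^-3)] = 4.95×10^-5 m.

r ≈ 49.5 µm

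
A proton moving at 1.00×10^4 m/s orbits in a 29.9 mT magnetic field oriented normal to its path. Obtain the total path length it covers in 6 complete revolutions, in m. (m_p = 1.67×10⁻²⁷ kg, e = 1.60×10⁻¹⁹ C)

L ≈ 0.132 m

r = mv/(qB) = 3.49×10^-3 m, so one revolution covers 2πr = 0.0219 m.
In 6 revolutions: L = 6·2πr = 0.132 m.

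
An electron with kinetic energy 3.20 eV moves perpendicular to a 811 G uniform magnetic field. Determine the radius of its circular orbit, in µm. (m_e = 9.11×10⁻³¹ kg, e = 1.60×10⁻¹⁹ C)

Convert the energy: K = 3.20 eV = 5.12×10^-19 J.
v = √(2K/m) = √(2·5.12×10^-19/9.11×10^-31) = 1.06×10^6 m/s.
r = mv/(qB) = (9.11×10^-31)(1.06×10^6) / [(1×1.60×10^-19)(0.0811)] = 7.44×10^-5 m.

r ≈ 74.4 µm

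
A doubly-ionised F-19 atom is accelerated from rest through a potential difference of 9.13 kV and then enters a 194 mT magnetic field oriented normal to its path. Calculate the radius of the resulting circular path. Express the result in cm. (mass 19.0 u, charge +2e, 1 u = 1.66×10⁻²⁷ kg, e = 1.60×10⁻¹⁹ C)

The kinetic energy gained is K = qV = (2×1.60×10^-19)(9130) = 2.92×10^-15 J.
v = √(2K/m) = 4.30×10^5 m/s.
r = mv/(qB) = (3.15×10^-26)(4.30×10^5) / [(2×1.60×10^-19)(0.194)] = 0.219 m.

r ≈ 21.9 cm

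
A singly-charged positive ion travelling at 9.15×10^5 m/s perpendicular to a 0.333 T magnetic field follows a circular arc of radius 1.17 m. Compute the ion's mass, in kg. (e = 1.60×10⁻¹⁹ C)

m ≈ 6.81×10^-26 kg

qvB = mv²/r ⇒ m = qBr/v.
m = (1×1.60×10^-19)(0.333)(1.17) / (9.15×10^5) = 6.81×10^-26 kg.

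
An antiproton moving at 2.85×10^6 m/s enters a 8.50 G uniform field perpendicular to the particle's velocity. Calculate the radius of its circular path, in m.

r ≈ 35.0 m

The magnetic force provides the centripetal force: qvB = mv²/r, so r = mv/(qB).
r = (1.67×10^-27 kg)(2.85×10^6 m/s) / [(1×1.60×10^-19 C)(8.50×10^-4 T)] = 35.0 m.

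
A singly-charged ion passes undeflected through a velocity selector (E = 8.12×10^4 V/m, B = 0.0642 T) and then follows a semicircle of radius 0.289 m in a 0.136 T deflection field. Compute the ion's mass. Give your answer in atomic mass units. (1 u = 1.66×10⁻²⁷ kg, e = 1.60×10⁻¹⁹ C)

v = E/B₁ = 1.26×10^6 m/s.
From r = mv/(qB₂), m = qB₂r/v = (1×1.60×10^-19)(0.136)(0.289) / (1.26×10^6) = 4.97×10^-27 kg.
In atomic mass units: m = 4.97×10^-27 / 1.66×10^-27 = 3.00 u.

m ≈ 3.00 u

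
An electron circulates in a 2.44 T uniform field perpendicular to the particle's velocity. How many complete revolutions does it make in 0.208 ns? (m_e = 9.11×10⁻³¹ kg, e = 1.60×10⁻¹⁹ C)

N = 14

T = 2πm/(qB) = 2π(9.11×10^-31) / [(1×1.60×10^-19)(2.44)] = 1.4662×10^-11 s.
N = t/T = 2.08×10^-10 / 1.4662×10^-11 ≈ 14.19, so 14 complete revolutions.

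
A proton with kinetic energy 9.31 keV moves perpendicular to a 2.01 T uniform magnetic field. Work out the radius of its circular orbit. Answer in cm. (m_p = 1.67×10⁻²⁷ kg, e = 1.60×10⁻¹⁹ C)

Convert the energy: K = 9.31 keV = 1.49×10^-15 J.
v = √(2K/m) = √(2·1.49×10^-15/1.67×10^-27) = 1.34×10^6 m/s.
r = mv/(qB) = (1.67×10^-27)(1.34×10^6) / [(1×1.60×10^-19)(2.01)] = 6.94×10^-3 m.

r ≈ 0.694 cm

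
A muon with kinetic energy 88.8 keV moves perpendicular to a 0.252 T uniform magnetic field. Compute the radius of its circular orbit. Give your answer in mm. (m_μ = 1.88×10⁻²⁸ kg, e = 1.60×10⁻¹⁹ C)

Convert the energy: K = 88.8 keV = 1.42×10^-14 J.
v = √(2K/m) = √(2·1.42×10^-14/1.88×10^-28) = 1.23×10^7 m/s.
r = mv/(qB) = (1.88×10^-28)(1.23×10^7) / [(1×1.60×10^-19)(0.252)] = 0.0573 m.

r ≈ 57.3 mm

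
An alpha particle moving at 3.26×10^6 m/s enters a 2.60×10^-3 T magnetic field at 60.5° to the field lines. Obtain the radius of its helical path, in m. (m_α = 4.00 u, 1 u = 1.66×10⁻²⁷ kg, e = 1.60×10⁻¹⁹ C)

r ≈ 22.6 m

Only the perpendicular component v⊥ = v sin60.5° = 2.84×10^6 m/s is bent by the field.
r = m v⊥ /(qB) = (6.64×10^-27)(2.84×10^6) / [(2×1.60×10^-19)(2.60×10^-3)] = 22.6 m.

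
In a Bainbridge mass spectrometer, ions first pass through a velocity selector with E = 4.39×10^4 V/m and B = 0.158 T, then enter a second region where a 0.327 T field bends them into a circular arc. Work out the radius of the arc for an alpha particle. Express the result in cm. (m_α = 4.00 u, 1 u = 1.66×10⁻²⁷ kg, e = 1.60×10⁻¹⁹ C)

The selector passes v = E/B = 4.39×10^4/0.158 = 2.78×10^5 m/s.
In the deflection region, r = mv/(qB₂) = (6.64×10^-27)(2.78×10^5) / [(2×1.60×10^-19)(0.327)] = 0.0176 m.

r ≈ 1.76 cm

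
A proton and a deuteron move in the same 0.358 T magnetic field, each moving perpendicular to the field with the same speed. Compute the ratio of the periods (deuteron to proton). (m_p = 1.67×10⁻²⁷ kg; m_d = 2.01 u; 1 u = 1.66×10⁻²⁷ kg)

ratio ≈ 2.00

T = 2πm/(qB) is independent of speed, so T₂/T₁ = (m₂/q₂)/(m₁/q₁).
T_{deuteron}/T_{proton} = (3.34×10^-27/1e) / (1.67×10^-27/1e) = 2.00.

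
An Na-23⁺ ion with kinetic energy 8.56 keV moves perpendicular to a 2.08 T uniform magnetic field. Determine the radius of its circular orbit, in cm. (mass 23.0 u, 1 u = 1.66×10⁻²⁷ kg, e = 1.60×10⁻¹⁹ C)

Convert the energy: K = 8.56 keV = 1.37×10^-15 J.
v = √(2K/m) = √(2·1.37×10^-15/3.82×10^-26) = 2.68×10^5 m/s.
r = mv/(qB) = (3.82×10^-26)(2.68×10^5) / [(1×1.60×10^-19)(2.08)] = 0.0307 m.

r ≈ 3.07 cm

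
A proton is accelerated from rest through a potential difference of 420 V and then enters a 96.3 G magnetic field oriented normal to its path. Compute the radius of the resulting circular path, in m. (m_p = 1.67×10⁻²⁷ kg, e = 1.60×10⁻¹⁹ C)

The kinetic energy gained is K = qV = (1×1.60×10^-19)(420) = 6.72×10^-17 J.
v = √(2K/m) = 2.84×10^5 m/s.
r = mv/(qB) = (1.67×10^-27)(2.84×10^5) / [(1×1.60×10^-19)(9.63×10^-3)] = 0.307 m.

r ≈ 0.307 m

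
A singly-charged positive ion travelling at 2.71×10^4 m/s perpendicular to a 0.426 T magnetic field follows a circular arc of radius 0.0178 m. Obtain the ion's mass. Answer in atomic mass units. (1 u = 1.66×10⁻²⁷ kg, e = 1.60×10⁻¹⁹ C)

qvB = mv²/r ⇒ m = qBr/v.
m = (1×1.60×10^-19)(0.426)(0.0178) / (2.71×10^4) = 4.48×10^-26 kg = 27.0 u.

m ≈ 27.0 u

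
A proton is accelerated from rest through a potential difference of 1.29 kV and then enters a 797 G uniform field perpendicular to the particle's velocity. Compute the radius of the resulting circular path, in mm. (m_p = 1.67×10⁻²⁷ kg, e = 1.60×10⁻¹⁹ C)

The kinetic energy gained is K = qV = (1×1.60×10^-19)(1290) = 2.06×10^-16 J.
v = √(2K/m) = 4.97×10^5 m/s.
r = mv/(qB) = (1.67×10^-27)(4.97×10^5) / [(1×1.60×10^-19)(0.0797)] = 0.0651 m.

r ≈ 65.1 mm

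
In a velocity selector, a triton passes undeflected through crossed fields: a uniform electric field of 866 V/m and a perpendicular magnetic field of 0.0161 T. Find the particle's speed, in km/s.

v ≈ 53.8 km/s

For zero net force, qE = qvB, so v = E/B.
v = (866) / (0.0161) = 5.38×10^4 m/s.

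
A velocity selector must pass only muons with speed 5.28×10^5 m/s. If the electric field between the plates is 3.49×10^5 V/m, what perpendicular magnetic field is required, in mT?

B ≈ 661 mT

qE = qvB ⇒ B = E/v = (3.49×10^5) / (5.28×10^5) = 0.661 T.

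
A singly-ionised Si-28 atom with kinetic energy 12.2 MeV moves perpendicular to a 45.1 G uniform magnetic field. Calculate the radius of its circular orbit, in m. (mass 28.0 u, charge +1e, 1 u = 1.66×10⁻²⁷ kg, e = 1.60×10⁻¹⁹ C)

r ≈ 590 m

Convert the energy: K = 12.2 MeV = 1.95×10^-12 J.
v = √(2K/m) = √(2·1.95×10^-12/4.65×10^-26) = 9.16×10^6 m/s.
r = mv/(qB) = (4.65×10^-26)(9.16×10^6) / [(1×1.60×10^-19)(4.51×10^-3)] = 590 m.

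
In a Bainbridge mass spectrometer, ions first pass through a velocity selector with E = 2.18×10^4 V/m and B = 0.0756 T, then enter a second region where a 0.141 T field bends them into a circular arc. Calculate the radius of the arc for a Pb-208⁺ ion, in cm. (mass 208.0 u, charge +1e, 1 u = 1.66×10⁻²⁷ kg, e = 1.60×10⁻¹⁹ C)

The selector passes v = E/B = 2.18×10^4/0.0756 = 2.88×10^5 m/s.
In the deflection region, r = mv/(qB₂) = (3.45×10^-25)(2.88×10^5) / [(1×1.60×10^-19)(0.141)] = 4.41 m.

r ≈ 441 cm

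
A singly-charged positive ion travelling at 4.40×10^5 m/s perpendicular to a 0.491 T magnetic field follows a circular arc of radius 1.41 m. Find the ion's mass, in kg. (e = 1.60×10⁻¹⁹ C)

qvB = mv²/r ⇒ m = qBr/v.
m = (1×1.60×10^-19)(0.491)(1.41) / (4.40×10^5) = 2.52×10^-25 kg.

m ≈ 2.52×10^-25 kg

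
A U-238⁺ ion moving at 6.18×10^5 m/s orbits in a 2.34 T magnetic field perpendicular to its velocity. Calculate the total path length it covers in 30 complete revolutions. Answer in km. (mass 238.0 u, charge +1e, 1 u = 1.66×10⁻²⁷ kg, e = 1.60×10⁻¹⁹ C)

L ≈ 0.123 km

r = mv/(qB) = 0.652 m, so one revolution covers 2πr = 4.10 m.
In 30 revolutions: L = 30·2πr = 123 m.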